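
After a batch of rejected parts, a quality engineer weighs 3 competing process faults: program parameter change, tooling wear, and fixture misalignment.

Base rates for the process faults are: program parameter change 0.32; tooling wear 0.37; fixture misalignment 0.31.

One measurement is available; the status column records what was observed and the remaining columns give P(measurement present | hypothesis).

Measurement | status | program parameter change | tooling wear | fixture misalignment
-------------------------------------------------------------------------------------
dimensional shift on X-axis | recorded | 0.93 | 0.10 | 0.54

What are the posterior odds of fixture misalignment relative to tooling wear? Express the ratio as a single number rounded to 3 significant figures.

4.52

Unnormalized posterior weight (prior times the measurement likelihood) for each of the two hypotheses:
  fixture misalignment: 0.31 × 0.54 = 0.1674
  tooling wear: 0.37 × 0.10 = 0.037
Odds(fixture misalignment : tooling wear) = 0.1674 / 0.037 ≈ 4.52.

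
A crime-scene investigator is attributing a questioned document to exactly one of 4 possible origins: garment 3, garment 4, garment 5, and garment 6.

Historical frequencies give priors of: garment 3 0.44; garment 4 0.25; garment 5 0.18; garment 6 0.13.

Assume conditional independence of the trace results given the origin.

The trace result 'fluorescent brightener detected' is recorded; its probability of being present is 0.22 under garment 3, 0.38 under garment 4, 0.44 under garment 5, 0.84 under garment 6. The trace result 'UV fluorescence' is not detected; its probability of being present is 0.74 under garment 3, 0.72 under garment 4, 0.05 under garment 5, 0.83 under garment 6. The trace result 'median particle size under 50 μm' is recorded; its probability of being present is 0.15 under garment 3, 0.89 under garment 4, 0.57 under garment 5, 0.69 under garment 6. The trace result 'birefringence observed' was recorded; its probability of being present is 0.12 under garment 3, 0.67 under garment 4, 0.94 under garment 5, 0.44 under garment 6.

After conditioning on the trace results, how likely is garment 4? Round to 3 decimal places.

By Bayes' rule with conditional independence, the unnormalized weight for each hypothesis is prior × ∏ likelihoods (using 1 − P(present | H) for each absent trace result):
  garment 3: 0.44 × 0.22 × (1 − 0.74) × 0.15 × 0.12 = 0.00045302
  garment 4: 0.25 × 0.38 × (1 − 0.72) × 0.89 × 0.67 = 0.015862
  garment 5: 0.18 × 0.44 × (1 − 0.05) × 0.57 × 0.94 = 0.040314
  garment 6: 0.13 × 0.84 × (1 − 0.83) × 0.69 × 0.44 = 0.005636
Marginal likelihood of the evidence = 0.062264.
P(garment 4 | evidence) = 0.015862 / 0.062264 ≈ 0.255.

0.255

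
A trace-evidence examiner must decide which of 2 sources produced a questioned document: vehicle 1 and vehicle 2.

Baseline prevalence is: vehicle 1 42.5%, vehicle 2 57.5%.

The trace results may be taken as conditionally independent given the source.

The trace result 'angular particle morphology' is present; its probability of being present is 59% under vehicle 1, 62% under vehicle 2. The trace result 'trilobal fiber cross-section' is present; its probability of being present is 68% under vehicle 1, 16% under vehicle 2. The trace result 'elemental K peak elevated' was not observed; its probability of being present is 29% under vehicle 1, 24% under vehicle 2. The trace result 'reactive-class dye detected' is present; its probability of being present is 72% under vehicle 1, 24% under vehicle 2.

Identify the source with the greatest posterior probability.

By Bayes' rule with conditional independence, the unnormalized weight for each hypothesis is prior × ∏ likelihoods (using 1 − P(present | H) for each absent trace result):
  vehicle 1: 0.425 × 0.59 × 0.68 × (1 − 0.29) × 0.72 = 0.087165
  vehicle 2: 0.575 × 0.62 × 0.16 × (1 − 0.24) × 0.24 = 0.010404
Marginal likelihood of the evidence = 0.097569.
P(vehicle 1 | evidence) ≈ 0.087165 / 0.097569 ≈ 0.893
P(vehicle 2 | evidence) ≈ 0.010404 / 0.097569 ≈ 0.107
The largest is 0.893, so vehicle 1 is most probable.

vehicle 1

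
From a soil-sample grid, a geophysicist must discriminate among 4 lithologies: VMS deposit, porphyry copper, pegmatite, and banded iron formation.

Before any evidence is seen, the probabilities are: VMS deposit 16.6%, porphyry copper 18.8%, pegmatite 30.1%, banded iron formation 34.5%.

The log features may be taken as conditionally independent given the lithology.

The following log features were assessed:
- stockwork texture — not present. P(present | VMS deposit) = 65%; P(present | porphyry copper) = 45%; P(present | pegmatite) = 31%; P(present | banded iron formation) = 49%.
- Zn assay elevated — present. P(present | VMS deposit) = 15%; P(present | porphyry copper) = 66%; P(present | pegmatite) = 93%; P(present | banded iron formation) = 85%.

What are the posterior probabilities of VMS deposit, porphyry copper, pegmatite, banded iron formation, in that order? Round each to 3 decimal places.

0.021, 0.163, 0.460, 0.356

Multiply each prior by the joint likelihood of the log feature pattern (using 1 − P(present | H) for each absent log feature):
  VMS deposit: 0.166 × (1 − 0.65) × 0.15 = 0.008715
  porphyry copper: 0.188 × (1 − 0.45) × 0.66 = 0.068244
  pegmatite: 0.301 × (1 − 0.31) × 0.93 = 0.19315
  banded iron formation: 0.345 × (1 − 0.49) × 0.85 = 0.14956
Marginal likelihood of the evidence = 0.41967.
P(VMS deposit | evidence) = 0.008715 / 0.41967 ≈ 0.021
P(porphyry copper | evidence) = 0.068244 / 0.41967 ≈ 0.163
P(pegmatite | evidence) = 0.19315 / 0.41967 ≈ 0.460
P(banded iron formation | evidence) = 0.14956 / 0.41967 ≈ 0.356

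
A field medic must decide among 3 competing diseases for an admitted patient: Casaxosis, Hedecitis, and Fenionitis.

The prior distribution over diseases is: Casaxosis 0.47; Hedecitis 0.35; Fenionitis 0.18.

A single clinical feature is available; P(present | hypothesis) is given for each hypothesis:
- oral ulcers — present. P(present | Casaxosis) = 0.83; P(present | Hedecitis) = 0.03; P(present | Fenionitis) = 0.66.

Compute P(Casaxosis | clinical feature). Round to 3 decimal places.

0.751

For each hypothesis, the unnormalized posterior weight is prior × likelihood:
  Casaxosis: 0.47 × 0.83 = 0.3901
  Hedecitis: 0.35 × 0.03 = 0.0105
  Fenionitis: 0.18 × 0.66 = 0.1188
Marginal likelihood of the evidence = 0.5194.
P(Casaxosis | evidence) = 0.3901 / 0.5194 ≈ 0.751.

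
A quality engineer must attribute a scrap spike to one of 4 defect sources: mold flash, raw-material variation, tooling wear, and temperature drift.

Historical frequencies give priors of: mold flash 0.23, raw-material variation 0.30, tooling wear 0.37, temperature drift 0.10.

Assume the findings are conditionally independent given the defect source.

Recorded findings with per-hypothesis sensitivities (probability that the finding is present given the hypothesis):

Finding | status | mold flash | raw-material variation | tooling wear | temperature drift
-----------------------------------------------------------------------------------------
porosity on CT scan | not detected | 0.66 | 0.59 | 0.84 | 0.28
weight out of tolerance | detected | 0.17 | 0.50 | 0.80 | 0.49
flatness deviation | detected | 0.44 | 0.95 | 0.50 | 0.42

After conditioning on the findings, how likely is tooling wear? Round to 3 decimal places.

Multiply each prior by the joint likelihood of the evidence pattern (using 1 − P(present | H) for each absent finding):
  mold flash: 0.23 × (1 − 0.66) × 0.17 × 0.44 = 0.0058494
  raw-material variation: 0.30 × (1 − 0.59) × 0.50 × 0.95 = 0.058425
  tooling wear: 0.37 × (1 − 0.84) × 0.80 × 0.50 = 0.02368
  temperature drift: 0.10 × (1 − 0.28) × 0.49 × 0.42 = 0.014818
Marginal likelihood of the evidence = 0.10277.
P(tooling wear | evidence) = 0.02368 / 0.10277 ≈ 0.230.

0.230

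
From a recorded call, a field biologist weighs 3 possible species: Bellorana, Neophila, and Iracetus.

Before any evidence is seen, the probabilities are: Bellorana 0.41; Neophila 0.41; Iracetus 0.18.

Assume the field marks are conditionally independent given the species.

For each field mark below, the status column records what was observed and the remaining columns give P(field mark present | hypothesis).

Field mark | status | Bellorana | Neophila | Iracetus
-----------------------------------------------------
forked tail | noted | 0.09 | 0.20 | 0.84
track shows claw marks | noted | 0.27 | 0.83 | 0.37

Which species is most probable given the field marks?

For each hypothesis, the unnormalized posterior weight is prior × product of the field mark likelihoods:
  Bellorana: 0.41 × 0.09 × 0.27 = 0.009963
  Neophila: 0.41 × 0.20 × 0.83 = 0.06806
  Iracetus: 0.18 × 0.84 × 0.37 = 0.055944
The unnormalized weights sum to 0.13397.
P(Bellorana | evidence) ≈ 0.009963 / 0.13397 ≈ 0.074
P(Neophila | evidence) ≈ 0.06806 / 0.13397 ≈ 0.508
P(Iracetus | evidence) ≈ 0.055944 / 0.13397 ≈ 0.418
The largest is 0.508, so Neophila is most probable.

Neophila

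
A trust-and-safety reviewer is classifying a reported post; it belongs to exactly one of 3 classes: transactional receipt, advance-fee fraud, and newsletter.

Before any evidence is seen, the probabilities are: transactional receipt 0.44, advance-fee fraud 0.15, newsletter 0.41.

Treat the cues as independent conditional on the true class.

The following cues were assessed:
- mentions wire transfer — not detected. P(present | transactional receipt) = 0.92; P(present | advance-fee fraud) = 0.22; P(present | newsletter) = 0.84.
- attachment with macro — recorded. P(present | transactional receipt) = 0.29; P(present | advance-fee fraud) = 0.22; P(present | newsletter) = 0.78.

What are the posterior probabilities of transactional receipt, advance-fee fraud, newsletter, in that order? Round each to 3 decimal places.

0.117, 0.295, 0.587

Multiply each prior by the joint likelihood of the cue pattern (using 1 − P(present | H) for each absent cue):
  transactional receipt: 0.44 × (1 − 0.92) × 0.29 = 0.010208
  advance-fee fraud: 0.15 × (1 − 0.22) × 0.22 = 0.02574
  newsletter: 0.41 × (1 − 0.84) × 0.78 = 0.051168
Normalizing constant Z = 0.010208 + 0.02574 + 0.051168 = 0.087116.
P(transactional receipt | evidence) = 0.010208 / 0.087116 ≈ 0.117
P(advance-fee fraud | evidence) = 0.02574 / 0.087116 ≈ 0.295
P(newsletter | evidence) = 0.051168 / 0.087116 ≈ 0.587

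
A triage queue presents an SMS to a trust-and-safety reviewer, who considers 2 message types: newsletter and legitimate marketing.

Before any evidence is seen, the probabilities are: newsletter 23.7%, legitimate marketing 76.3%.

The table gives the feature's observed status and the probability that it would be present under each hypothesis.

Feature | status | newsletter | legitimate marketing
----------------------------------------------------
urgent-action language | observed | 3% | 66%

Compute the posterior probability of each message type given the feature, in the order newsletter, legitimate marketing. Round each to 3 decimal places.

For each hypothesis, the unnormalized posterior weight is prior × likelihood:
  newsletter: 0.237 × 0.03 = 0.00711
  legitimate marketing: 0.763 × 0.66 = 0.50358
Normalizing constant Z = 0.00711 + 0.50358 = 0.51069.
P(newsletter | evidence) = 0.00711 / 0.51069 ≈ 0.014
P(legitimate marketing | evidence) = 0.50358 / 0.51069 ≈ 0.986

0.014, 0.986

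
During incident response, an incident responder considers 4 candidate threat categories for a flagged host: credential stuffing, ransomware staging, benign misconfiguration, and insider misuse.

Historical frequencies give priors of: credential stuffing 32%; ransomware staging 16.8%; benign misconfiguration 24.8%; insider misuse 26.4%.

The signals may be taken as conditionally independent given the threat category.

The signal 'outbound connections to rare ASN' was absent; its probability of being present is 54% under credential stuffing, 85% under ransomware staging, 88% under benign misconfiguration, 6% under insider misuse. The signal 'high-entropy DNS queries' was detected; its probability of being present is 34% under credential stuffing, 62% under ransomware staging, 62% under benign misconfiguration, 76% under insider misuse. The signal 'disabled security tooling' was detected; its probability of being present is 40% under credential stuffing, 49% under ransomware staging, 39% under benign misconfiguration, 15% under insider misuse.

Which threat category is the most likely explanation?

Multiply each prior by the joint likelihood of the signal pattern (using 1 − P(present | H) for each absent signal):
  credential stuffing: 0.320 × (1 − 0.54) × 0.34 × 0.40 = 0.020019
  ransomware staging: 0.168 × (1 − 0.85) × 0.62 × 0.49 = 0.0076558
  benign misconfiguration: 0.248 × (1 − 0.88) × 0.62 × 0.39 = 0.007196
  insider misuse: 0.264 × (1 − 0.06) × 0.76 × 0.15 = 0.02829
The unnormalized weights sum to 0.063161.
P(credential stuffing | evidence) ≈ 0.020019 / 0.063161 ≈ 0.317
P(ransomware staging | evidence) ≈ 0.0076558 / 0.063161 ≈ 0.121
P(benign misconfiguration | evidence) ≈ 0.007196 / 0.063161 ≈ 0.114
P(insider misuse | evidence) ≈ 0.02829 / 0.063161 ≈ 0.448
The largest is 0.448, so insider misuse is most probable.

insider misuse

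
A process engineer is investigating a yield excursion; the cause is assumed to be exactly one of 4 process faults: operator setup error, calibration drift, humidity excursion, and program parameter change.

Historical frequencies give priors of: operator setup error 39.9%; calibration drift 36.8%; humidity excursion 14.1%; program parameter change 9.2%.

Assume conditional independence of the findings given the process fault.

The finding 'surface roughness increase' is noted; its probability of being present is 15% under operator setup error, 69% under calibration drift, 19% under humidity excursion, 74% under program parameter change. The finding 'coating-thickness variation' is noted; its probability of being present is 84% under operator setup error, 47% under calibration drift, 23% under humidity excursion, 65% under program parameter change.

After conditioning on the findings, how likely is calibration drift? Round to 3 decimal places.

By Bayes' rule with conditional independence, the unnormalized weight for each hypothesis is prior × ∏ likelihoods:
  operator setup error: 0.399 × 0.15 × 0.84 = 0.050274
  calibration drift: 0.368 × 0.69 × 0.47 = 0.11934
  humidity excursion: 0.141 × 0.19 × 0.23 = 0.0061617
  program parameter change: 0.092 × 0.74 × 0.65 = 0.044252
Normalizing constant Z = 0.050274 + 0.11934 + 0.0061617 + 0.044252 = 0.22003.
P(calibration drift | evidence) = 0.11934 / 0.22003 ≈ 0.542.

0.542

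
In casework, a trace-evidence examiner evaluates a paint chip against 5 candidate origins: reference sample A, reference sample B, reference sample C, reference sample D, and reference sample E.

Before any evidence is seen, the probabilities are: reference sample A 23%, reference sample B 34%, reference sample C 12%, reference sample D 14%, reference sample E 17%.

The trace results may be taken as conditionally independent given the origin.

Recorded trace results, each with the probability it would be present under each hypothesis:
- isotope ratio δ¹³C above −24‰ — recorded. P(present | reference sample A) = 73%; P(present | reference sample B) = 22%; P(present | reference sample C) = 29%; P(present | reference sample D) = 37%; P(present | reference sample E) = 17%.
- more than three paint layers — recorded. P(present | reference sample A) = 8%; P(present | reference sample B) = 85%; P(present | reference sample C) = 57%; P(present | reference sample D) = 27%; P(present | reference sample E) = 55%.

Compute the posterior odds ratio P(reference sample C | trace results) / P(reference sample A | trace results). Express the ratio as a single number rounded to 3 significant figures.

Unnormalized posterior weight (prior times the trace result likelihoods) for each of the two hypotheses:
  reference sample C: 0.12 × 0.29 × 0.57 = 0.019836
  reference sample A: 0.23 × 0.73 × 0.08 = 0.013432
Odds(reference sample C : reference sample A) = 0.019836 / 0.013432 ≈ 1.48.

1.48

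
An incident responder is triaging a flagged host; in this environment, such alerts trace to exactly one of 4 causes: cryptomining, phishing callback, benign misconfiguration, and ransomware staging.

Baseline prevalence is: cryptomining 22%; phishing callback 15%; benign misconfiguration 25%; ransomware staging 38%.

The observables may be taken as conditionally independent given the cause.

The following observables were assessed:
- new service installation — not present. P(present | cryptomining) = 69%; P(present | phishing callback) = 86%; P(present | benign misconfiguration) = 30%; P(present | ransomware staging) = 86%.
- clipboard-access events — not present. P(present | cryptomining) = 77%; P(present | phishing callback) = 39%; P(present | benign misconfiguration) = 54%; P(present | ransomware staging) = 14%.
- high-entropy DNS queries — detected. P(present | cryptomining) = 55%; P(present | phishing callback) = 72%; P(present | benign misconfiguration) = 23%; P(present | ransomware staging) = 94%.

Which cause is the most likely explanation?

ransomware staging

Multiply each prior by the joint likelihood of the observable pattern (using 1 − P(present | H) for each absent observable):
  cryptomining: 0.22 × (1 − 0.69) × (1 − 0.77) × 0.55 = 0.0086273
  phishing callback: 0.15 × (1 − 0.86) × (1 − 0.39) × 0.72 = 0.0092232
  benign misconfiguration: 0.25 × (1 − 0.30) × (1 − 0.54) × 0.23 = 0.018515
  ransomware staging: 0.38 × (1 − 0.86) × (1 − 0.14) × 0.94 = 0.043007
Marginal likelihood of the evidence = 0.079372.
P(cryptomining | evidence) ≈ 0.0086273 / 0.079372 ≈ 0.109
P(phishing callback | evidence) ≈ 0.0092232 / 0.079372 ≈ 0.116
P(benign misconfiguration | evidence) ≈ 0.018515 / 0.079372 ≈ 0.233
P(ransomware staging | evidence) ≈ 0.043007 / 0.079372 ≈ 0.542
The largest is 0.542, so ransomware staging is most probable.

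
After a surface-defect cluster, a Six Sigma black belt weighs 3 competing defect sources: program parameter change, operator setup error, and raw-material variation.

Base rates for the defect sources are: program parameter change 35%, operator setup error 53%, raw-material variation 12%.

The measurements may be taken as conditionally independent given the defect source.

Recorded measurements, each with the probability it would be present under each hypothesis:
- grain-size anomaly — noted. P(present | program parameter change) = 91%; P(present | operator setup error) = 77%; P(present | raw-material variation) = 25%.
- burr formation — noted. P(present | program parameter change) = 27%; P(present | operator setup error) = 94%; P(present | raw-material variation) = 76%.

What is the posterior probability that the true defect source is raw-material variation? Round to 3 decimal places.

For each hypothesis, the unnormalized posterior weight is prior × product of the measurement likelihoods:
  program parameter change: 0.35 × 0.91 × 0.27 = 0.085995
  operator setup error: 0.53 × 0.77 × 0.94 = 0.38361
  raw-material variation: 0.12 × 0.25 × 0.76 = 0.0228
Marginal likelihood of the evidence = 0.49241.
P(raw-material variation | evidence) = 0.0228 / 0.49241 ≈ 0.046.

0.046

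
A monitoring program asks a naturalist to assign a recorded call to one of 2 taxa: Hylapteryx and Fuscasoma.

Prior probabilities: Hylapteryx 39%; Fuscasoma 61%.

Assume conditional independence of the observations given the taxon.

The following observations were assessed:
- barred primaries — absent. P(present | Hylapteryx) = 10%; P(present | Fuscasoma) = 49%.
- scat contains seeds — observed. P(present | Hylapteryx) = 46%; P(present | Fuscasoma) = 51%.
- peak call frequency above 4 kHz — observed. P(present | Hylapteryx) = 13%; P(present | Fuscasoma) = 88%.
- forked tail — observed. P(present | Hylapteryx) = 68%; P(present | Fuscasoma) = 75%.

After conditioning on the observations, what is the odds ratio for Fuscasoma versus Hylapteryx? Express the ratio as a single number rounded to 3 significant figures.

7.34

The normalizing constant cancels in an odds ratio, so compute prior × likelihood for the two hypotheses only (using 1 − P(present | H) for each absent observation):
  Fuscasoma: 0.61 × (1 − 0.49) × 0.51 × 0.88 × 0.75 = 0.10472
  Hylapteryx: 0.39 × (1 − 0.10) × 0.46 × 0.13 × 0.68 = 0.014273
Odds(Fuscasoma : Hylapteryx) = 0.10472 / 0.014273 ≈ 7.34.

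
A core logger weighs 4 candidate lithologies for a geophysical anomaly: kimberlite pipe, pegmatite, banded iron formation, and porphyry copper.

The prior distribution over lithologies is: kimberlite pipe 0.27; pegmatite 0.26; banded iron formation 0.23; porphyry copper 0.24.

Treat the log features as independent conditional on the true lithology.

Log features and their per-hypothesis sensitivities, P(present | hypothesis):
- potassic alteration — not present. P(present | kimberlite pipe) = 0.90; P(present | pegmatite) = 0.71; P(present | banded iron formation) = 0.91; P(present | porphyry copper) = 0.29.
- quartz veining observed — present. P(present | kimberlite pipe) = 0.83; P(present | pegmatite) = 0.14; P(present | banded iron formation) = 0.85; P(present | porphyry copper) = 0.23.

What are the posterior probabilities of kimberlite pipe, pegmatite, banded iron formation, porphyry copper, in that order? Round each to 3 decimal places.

0.250, 0.118, 0.196, 0.437

Multiply each prior by the joint likelihood of the log feature pattern (using 1 − P(present | H) for each absent log feature):
  kimberlite pipe: 0.27 × (1 − 0.90) × 0.83 = 0.02241
  pegmatite: 0.26 × (1 − 0.71) × 0.14 = 0.010556
  banded iron formation: 0.23 × (1 − 0.91) × 0.85 = 0.017595
  porphyry copper: 0.24 × (1 − 0.29) × 0.23 = 0.039192
The unnormalized weights sum to 0.089753.
P(kimberlite pipe | evidence) = 0.02241 / 0.089753 ≈ 0.250
P(pegmatite | evidence) = 0.010556 / 0.089753 ≈ 0.118
P(banded iron formation | evidence) = 0.017595 / 0.089753 ≈ 0.196
P(porphyry copper | evidence) = 0.039192 / 0.089753 ≈ 0.437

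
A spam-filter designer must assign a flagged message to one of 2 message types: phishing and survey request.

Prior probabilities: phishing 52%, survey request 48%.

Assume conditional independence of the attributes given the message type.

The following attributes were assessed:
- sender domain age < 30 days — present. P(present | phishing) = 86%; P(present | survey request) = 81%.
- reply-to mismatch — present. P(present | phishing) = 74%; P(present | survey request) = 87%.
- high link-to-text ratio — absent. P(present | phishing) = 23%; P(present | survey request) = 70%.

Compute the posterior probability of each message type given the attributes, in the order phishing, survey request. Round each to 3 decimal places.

0.715, 0.285

By Bayes' rule with conditional independence, the unnormalized weight for each hypothesis is prior × ∏ likelihoods (using 1 − P(present | H) for each absent attribute):
  phishing: 0.52 × 0.86 × 0.74 × (1 − 0.23) = 0.25481
  survey request: 0.48 × 0.81 × 0.87 × (1 − 0.70) = 0.10148
Normalizing constant Z = 0.25481 + 0.10148 = 0.35629.
P(phishing | evidence) = 0.25481 / 0.35629 ≈ 0.715
P(survey request | evidence) = 0.10148 / 0.35629 ≈ 0.285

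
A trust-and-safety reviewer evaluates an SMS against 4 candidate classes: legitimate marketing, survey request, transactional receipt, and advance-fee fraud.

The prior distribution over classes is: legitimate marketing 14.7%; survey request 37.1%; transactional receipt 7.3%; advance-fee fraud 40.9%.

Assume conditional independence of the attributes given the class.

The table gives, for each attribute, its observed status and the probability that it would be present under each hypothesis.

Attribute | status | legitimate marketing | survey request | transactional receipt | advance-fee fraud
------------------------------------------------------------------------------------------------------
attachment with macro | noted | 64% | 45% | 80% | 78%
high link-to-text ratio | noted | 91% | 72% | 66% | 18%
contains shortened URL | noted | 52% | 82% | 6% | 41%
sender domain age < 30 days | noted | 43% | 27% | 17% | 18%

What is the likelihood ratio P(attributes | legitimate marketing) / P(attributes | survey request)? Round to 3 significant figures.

1.82

Take the product of per-attribute likelihoods under each hypothesis, then divide.
  legitimate marketing: 0.64 × 0.91 × 0.52 × 0.43 = 0.13022
  survey request: 0.45 × 0.72 × 0.82 × 0.27 = 0.071734
Bayes factor = 0.13022 / 0.071734 ≈ 1.82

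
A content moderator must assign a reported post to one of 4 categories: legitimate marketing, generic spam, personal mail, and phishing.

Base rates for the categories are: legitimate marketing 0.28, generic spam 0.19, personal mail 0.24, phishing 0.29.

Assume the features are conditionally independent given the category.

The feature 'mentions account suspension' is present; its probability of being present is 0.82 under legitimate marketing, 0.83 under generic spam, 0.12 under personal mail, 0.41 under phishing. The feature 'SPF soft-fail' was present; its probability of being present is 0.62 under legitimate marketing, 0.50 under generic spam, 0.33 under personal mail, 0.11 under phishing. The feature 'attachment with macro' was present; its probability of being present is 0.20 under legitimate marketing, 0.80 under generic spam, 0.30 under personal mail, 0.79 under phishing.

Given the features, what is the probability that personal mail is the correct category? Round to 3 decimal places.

0.027

By Bayes' rule with conditional independence, the unnormalized weight for each hypothesis is prior × ∏ likelihoods:
  legitimate marketing: 0.28 × 0.82 × 0.62 × 0.20 = 0.02847
  generic spam: 0.19 × 0.83 × 0.50 × 0.80 = 0.06308
  personal mail: 0.24 × 0.12 × 0.33 × 0.30 = 0.0028512
  phishing: 0.29 × 0.41 × 0.11 × 0.79 = 0.010332
Normalizing constant Z = 0.02847 + 0.06308 + 0.0028512 + 0.010332 = 0.10473.
P(personal mail | evidence) = 0.0028512 / 0.10473 ≈ 0.027.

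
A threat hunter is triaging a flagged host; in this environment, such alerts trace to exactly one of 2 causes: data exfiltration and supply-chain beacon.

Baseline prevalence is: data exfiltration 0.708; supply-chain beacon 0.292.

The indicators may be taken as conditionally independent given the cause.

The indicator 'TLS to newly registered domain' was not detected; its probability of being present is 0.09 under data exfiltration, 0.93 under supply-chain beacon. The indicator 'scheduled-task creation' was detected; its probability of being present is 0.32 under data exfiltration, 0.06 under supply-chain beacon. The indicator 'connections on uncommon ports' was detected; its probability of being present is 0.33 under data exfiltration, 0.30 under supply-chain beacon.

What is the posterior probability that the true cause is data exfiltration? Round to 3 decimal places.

0.995

By Bayes' rule with conditional independence, the unnormalized weight for each hypothesis is prior × ∏ likelihoods (using 1 − P(present | H) for each absent indicator):
  data exfiltration: 0.708 × (1 − 0.09) × 0.32 × 0.33 = 0.068036
  supply-chain beacon: 0.292 × (1 − 0.93) × 0.06 × 0.30 = 0.00036792
The unnormalized weights sum to 0.068404.
P(data exfiltration | evidence) = 0.068036 / 0.068404 ≈ 0.995.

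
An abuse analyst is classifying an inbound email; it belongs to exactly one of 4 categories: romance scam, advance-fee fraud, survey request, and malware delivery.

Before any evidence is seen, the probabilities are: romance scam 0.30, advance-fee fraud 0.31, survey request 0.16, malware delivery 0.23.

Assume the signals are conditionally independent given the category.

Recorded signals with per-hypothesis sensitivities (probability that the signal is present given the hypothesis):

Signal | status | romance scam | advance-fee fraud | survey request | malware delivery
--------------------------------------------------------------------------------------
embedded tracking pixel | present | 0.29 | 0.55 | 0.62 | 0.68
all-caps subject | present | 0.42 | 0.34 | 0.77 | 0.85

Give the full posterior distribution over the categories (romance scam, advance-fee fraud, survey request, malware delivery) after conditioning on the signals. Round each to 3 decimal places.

0.120, 0.191, 0.251, 0.438

Multiply each prior by the joint likelihood of the signal pattern:
  romance scam: 0.30 × 0.29 × 0.42 = 0.03654
  advance-fee fraud: 0.31 × 0.55 × 0.34 = 0.05797
  survey request: 0.16 × 0.62 × 0.77 = 0.076384
  malware delivery: 0.23 × 0.68 × 0.85 = 0.13294
Marginal likelihood of the evidence = 0.30383.
P(romance scam | evidence) = 0.03654 / 0.30383 ≈ 0.120
P(advance-fee fraud | evidence) = 0.05797 / 0.30383 ≈ 0.191
P(survey request | evidence) = 0.076384 / 0.30383 ≈ 0.251
P(malware delivery | evidence) = 0.13294 / 0.30383 ≈ 0.438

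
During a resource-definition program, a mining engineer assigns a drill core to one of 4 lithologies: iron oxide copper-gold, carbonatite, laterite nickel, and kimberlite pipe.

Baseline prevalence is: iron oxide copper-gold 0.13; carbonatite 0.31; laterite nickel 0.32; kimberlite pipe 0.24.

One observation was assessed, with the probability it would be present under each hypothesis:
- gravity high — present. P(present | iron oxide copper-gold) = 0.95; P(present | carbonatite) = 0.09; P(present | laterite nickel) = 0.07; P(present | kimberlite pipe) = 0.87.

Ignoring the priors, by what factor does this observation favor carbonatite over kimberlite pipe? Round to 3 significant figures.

Likelihood of this observation under each hypothesis:
  carbonatite: 0.09
  kimberlite pipe: 0.87
Bayes factor = 0.09 / 0.87 ≈ 0.103

0.103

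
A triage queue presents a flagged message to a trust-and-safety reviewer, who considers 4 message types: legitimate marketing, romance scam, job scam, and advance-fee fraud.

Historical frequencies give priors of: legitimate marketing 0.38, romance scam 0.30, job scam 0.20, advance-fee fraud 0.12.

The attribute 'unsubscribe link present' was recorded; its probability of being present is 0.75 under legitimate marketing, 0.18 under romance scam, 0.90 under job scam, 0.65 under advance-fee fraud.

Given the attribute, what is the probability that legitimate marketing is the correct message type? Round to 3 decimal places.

0.477

Multiply each prior by the likelihood of the attribute:
  legitimate marketing: 0.38 × 0.75 = 0.285
  romance scam: 0.30 × 0.18 = 0.054
  job scam: 0.20 × 0.90 = 0.18
  advance-fee fraud: 0.12 × 0.65 = 0.078
The unnormalized weights sum to 0.597.
P(legitimate marketing | evidence) = 0.285 / 0.597 ≈ 0.477.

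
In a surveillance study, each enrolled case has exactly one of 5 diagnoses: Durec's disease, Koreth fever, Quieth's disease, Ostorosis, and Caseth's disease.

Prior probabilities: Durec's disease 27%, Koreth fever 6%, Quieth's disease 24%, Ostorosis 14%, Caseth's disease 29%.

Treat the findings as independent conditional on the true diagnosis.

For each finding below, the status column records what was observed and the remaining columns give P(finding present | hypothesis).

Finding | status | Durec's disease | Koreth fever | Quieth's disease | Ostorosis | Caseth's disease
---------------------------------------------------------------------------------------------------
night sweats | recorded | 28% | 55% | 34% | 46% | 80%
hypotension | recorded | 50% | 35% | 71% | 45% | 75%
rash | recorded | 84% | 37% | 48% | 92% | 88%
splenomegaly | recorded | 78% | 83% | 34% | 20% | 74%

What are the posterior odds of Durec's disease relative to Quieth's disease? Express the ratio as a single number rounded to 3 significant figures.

Posterior odds equal prior odds times the likelihood ratio; only the two competing hypotheses matter.
  Durec's disease: 0.27 × 0.28 × 0.50 × 0.84 × 0.78 = 0.024767
  Quieth's disease: 0.24 × 0.34 × 0.71 × 0.48 × 0.34 = 0.0094552
Posterior odds = 0.024767 / 0.0094552 ≈ 2.62.

2.62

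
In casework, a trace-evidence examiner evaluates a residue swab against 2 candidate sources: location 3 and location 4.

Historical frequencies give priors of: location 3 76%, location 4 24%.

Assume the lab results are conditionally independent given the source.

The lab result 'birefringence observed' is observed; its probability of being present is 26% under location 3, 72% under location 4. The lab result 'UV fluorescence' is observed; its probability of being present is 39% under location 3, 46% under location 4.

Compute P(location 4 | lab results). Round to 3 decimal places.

For each hypothesis, the unnormalized posterior weight is prior × product of the lab result likelihoods:
  location 3: 0.76 × 0.26 × 0.39 = 0.077064
  location 4: 0.24 × 0.72 × 0.46 = 0.079488
Marginal likelihood of the evidence = 0.15655.
P(location 4 | evidence) = 0.079488 / 0.15655 ≈ 0.508.

0.508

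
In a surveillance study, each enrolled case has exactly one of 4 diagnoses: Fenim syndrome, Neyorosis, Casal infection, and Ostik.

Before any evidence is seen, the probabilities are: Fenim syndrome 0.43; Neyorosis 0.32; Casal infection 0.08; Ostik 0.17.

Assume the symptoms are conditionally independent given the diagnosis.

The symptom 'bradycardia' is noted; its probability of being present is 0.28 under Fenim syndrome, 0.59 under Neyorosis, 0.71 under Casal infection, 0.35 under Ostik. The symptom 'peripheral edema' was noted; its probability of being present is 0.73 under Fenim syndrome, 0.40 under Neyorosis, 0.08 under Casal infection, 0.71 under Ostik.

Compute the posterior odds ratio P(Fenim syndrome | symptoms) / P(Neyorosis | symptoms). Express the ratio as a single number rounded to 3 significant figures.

Posterior odds equal prior odds times the likelihood ratio; only the two competing hypotheses matter.
  Fenim syndrome: 0.43 × 0.28 × 0.73 = 0.087892
  Neyorosis: 0.32 × 0.59 × 0.40 = 0.07552
Posterior odds = 0.087892 / 0.07552 ≈ 1.16.

1.16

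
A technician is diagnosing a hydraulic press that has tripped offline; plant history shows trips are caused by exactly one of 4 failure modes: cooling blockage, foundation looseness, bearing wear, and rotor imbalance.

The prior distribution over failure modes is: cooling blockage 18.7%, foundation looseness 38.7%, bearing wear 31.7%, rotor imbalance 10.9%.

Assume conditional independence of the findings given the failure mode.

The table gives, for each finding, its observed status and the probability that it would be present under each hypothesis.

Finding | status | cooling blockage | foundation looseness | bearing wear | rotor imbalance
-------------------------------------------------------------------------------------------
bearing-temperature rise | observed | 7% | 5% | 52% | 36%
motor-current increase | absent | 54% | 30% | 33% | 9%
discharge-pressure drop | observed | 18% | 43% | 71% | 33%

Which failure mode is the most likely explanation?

bearing wear

Multiply each prior by the joint likelihood of the evidence pattern (using 1 − P(present | H) for each absent finding):
  cooling blockage: 0.187 × 0.07 × (1 − 0.54) × 0.18 = 0.0010839
  foundation looseness: 0.387 × 0.05 × (1 − 0.30) × 0.43 = 0.0058244
  bearing wear: 0.317 × 0.52 × (1 − 0.33) × 0.71 = 0.078414
  rotor imbalance: 0.109 × 0.36 × (1 − 0.09) × 0.33 = 0.011784
Normalizing constant Z = 0.0010839 + 0.0058244 + 0.078414 + 0.011784 = 0.097106.
P(cooling blockage | evidence) ≈ 0.0010839 / 0.097106 ≈ 0.011
P(foundation looseness | evidence) ≈ 0.0058244 / 0.097106 ≈ 0.060
P(bearing wear | evidence) ≈ 0.078414 / 0.097106 ≈ 0.808
P(rotor imbalance | evidence) ≈ 0.011784 / 0.097106 ≈ 0.121
The largest is 0.808, so bearing wear is most probable.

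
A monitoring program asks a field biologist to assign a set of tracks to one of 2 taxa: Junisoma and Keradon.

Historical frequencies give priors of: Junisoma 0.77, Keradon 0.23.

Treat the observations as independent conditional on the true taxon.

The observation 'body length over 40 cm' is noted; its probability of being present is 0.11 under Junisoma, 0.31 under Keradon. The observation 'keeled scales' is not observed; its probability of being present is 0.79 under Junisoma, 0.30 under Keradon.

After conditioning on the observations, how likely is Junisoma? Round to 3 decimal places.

Multiply each prior by the joint likelihood of the evidence pattern (using 1 − P(present | H) for each absent observation):
  Junisoma: 0.77 × 0.11 × (1 − 0.79) = 0.017787
  Keradon: 0.23 × 0.31 × (1 − 0.30) = 0.04991
Normalizing constant Z = 0.017787 + 0.04991 = 0.067697.
P(Junisoma | evidence) = 0.017787 / 0.067697 ≈ 0.263.

0.263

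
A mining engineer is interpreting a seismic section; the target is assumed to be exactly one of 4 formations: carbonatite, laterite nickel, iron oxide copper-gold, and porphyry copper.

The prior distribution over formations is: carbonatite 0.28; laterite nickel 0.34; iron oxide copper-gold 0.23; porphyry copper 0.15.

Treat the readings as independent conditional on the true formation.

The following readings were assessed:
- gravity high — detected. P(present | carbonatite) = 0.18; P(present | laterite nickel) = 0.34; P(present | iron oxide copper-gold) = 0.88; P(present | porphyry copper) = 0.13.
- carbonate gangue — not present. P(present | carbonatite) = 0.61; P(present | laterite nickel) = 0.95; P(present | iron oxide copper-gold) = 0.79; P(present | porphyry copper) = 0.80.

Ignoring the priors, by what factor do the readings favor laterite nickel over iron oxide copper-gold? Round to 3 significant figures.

0.0920

The Bayes factor is the ratio of the joint likelihoods of the reading pattern under the two hypotheses (using 1 − P(present | H) for each absent reading).
  laterite nickel: 0.34 × (1 − 0.95) = 0.017
  iron oxide copper-gold: 0.88 × (1 − 0.79) = 0.1848
Bayes factor = 0.017 / 0.1848 ≈ 0.0920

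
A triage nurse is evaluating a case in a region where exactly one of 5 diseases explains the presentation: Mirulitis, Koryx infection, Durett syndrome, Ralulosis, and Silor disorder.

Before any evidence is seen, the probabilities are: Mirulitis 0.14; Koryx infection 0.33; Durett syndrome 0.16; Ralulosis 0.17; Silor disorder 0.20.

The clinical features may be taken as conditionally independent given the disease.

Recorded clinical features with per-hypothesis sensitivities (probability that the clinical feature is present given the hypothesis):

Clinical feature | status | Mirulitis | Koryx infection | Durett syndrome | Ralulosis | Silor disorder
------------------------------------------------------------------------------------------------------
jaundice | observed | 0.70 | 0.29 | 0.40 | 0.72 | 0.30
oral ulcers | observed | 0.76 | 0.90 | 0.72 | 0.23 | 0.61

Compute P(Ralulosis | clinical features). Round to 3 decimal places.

By Bayes' rule with conditional independence, the unnormalized weight for each hypothesis is prior × ∏ likelihoods:
  Mirulitis: 0.14 × 0.70 × 0.76 = 0.07448
  Koryx infection: 0.33 × 0.29 × 0.90 = 0.08613
  Durett syndrome: 0.16 × 0.40 × 0.72 = 0.04608
  Ralulosis: 0.17 × 0.72 × 0.23 = 0.028152
  Silor disorder: 0.20 × 0.30 × 0.61 = 0.0366
Normalizing constant Z = 0.07448 + 0.08613 + 0.04608 + 0.028152 + 0.0366 = 0.27144.
P(Ralulosis | evidence) = 0.028152 / 0.27144 ≈ 0.104.

0.104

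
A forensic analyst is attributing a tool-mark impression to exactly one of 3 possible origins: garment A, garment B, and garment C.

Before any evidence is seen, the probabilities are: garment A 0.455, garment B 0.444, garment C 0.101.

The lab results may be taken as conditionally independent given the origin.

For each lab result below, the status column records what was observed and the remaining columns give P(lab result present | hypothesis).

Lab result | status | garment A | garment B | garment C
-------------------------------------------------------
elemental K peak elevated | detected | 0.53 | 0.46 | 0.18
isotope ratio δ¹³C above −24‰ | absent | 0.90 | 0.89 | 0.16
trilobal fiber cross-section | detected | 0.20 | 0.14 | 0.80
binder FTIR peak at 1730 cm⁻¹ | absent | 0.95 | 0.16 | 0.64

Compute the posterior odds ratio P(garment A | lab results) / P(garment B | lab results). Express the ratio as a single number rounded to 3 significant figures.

0.0913

Unnormalized posterior weight (prior times the lab result likelihoods) for each of the two hypotheses (using 1 − P(present | H) for each absent lab result):
  garment A: 0.455 × 0.53 × (1 − 0.90) × 0.20 × (1 − 0.95) = 0.00024115
  garment B: 0.444 × 0.46 × (1 − 0.89) × 0.14 × (1 − 0.16) = 0.002642
Odds(garment A : garment B) = 0.00024115 / 0.002642 ≈ 0.0913.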